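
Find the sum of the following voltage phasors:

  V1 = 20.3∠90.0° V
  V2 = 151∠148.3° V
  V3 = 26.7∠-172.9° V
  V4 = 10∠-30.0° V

Step 1 — Convert each phasor to rectangular form:
  V1 = 20.3·(cos(90.0°) + j·sin(90.0°)) = 0 + j20.3 V
  V2 = 151·(cos(148.3°) + j·sin(148.3°)) = -128.5 + j79.35 V
  V3 = 26.7·(cos(-172.9°) + j·sin(-172.9°)) = -26.5 - j3.3 V
  V4 = 10·(cos(-30.0°) + j·sin(-30.0°)) = 8.66 - j5 V
Step 2 — Sum components: V_total = -146.3 + j91.35 V.
Step 3 — Convert to polar: |V_total| = 172.5 V, ∠V_total = 148.0°.

V_total = 172.5∠148.0° V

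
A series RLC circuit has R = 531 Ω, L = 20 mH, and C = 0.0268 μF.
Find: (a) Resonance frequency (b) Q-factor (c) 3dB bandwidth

Step 1 — Resonance condition Im(Z)=0 gives ω₀ = 1/√(LC).
Step 2 — ω₀ = 1/√(0.02·2.68e-08) = 4.319e+04 rad/s.
Step 3 — f₀ = ω₀/(2π) = 6874 Hz.
Step 4 — Series Q: Q = ω₀L/R = 4.319e+04·0.02/531 = 1.627.
Step 5 — 3dB bandwidth: Δω = ω₀/Q = 2.655e+04 rad/s; BW = Δω/(2π) = 4226 Hz.

(a) f₀ = 6874 Hz  (b) Q = 1.627  (c) BW = 4226 Hz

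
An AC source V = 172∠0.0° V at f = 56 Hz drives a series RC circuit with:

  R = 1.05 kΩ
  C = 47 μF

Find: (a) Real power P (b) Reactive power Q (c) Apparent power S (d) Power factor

Step 1 — Angular frequency: ω = 2π·f = 2π·56 = 351.9 rad/s.
Step 2 — Component impedances:
  R: Z = R = 1050 Ω
  C: Z = 1/(jωC) = -j/(ω·C) = 0 - j60.47 Ω
Step 3 — Series combination: Z_total = R + C = 1050 - j60.47 Ω = 1052∠-3.3° Ω.
Step 4 — Source phasor: V = 172∠0.0° V = 172 V.
Step 5 — Current: I = V / Z = 0.1633 + j0.009403 A = 0.1635∠3.3° A.
Step 6 — Complex power: S = V·I* = 28.08 - j1.617 VA.
Step 7 — Real power: P = Re(S) = 28.08 W.
Step 8 — Reactive power: Q = Im(S) = -1.617 VAR.
Step 9 — Apparent power: |S| = 28.13 VA.
Step 10 — Power factor: PF = P/|S| = 0.9983 (leading).

(a) P = 28.08 W  (b) Q = -1.617 VAR  (c) S = 28.13 VA  (d) PF = 0.9983 (leading)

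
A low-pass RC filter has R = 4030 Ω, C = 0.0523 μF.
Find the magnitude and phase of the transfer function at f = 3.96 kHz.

Step 1 — Angular frequency: ω = 2π·3960 = 2.488e+04 rad/s.
Step 2 — Transfer function: H(jω) = 1/(1 + jωRC).
Step 3 — Denominator: 1 + jωRC = 1 + j·2.488e+04·4030·5.23e-08 = 1 + j5.244.
Step 4 — H = 0.03509 - j0.184.
Step 5 — Magnitude: |H| = 0.1873 (-14.5 dB); phase: φ = -79.2°.

|H| = 0.1873 (-14.5 dB), φ = -79.2°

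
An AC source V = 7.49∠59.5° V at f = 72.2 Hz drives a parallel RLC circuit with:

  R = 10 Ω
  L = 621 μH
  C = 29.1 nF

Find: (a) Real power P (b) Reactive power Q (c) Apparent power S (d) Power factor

Step 1 — Angular frequency: ω = 2π·f = 2π·72.2 = 453.6 rad/s.
Step 2 — Component impedances:
  R: Z = R = 10 Ω
  L: Z = jωL = j·453.6·0.000621 = 0 + j0.2817 Ω
  C: Z = 1/(jωC) = -j/(ω·C) = 0 - j7.575e+04 Ω
Step 3 — Parallel combination: 1/Z_total = 1/R + 1/L + 1/C; Z_total = 0.00793 + j0.2815 Ω = 0.2816∠88.4° Ω.
Step 4 — Source phasor: V = 7.49∠59.5° V = 3.801 + j6.454 V.
Step 5 — Current: I = V / Z = 23.29 - j12.85 A = 26.6∠-28.9° A.
Step 6 — Complex power: S = V·I* = 5.61 + j199.1 VA.
Step 7 — Real power: P = Re(S) = 5.61 W.
Step 8 — Reactive power: Q = Im(S) = 199.1 VAR.
Step 9 — Apparent power: |S| = 199.2 VA.
Step 10 — Power factor: PF = P/|S| = 0.02816 (lagging).

(a) P = 5.61 W  (b) Q = 199.1 VAR  (c) S = 199.2 VA  (d) PF = 0.02816 (lagging)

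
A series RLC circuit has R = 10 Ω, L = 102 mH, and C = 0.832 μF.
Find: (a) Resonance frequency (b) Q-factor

Step 1 — Resonance condition Im(Z)=0 gives ω₀ = 1/√(LC).
Step 2 — ω₀ = 1/√(0.102·8.32e-07) = 3433 rad/s.
Step 3 — f₀ = ω₀/(2π) = 546.3 Hz.
Step 4 — Series Q: Q = ω₀L/R = 3433·0.102/10 = 35.01.

(a) f₀ = 546.3 Hz  (b) Q = 35.01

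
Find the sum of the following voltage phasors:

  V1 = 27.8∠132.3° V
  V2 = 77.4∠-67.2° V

Step 1 — Convert each phasor to rectangular form:
  V1 = 27.8·(cos(132.3°) + j·sin(132.3°)) = -18.71 + j20.56 V
  V2 = 77.4·(cos(-67.2°) + j·sin(-67.2°)) = 29.99 - j71.35 V
Step 2 — Sum components: V_total = 11.28 - j50.79 V.
Step 3 — Convert to polar: |V_total| = 52.03 V, ∠V_total = -77.5°.

V_total = 52.03∠-77.5° V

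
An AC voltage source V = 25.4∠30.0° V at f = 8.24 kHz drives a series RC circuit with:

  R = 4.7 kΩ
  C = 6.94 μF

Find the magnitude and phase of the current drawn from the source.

Step 1 — Angular frequency: ω = 2π·f = 2π·8240 = 5.177e+04 rad/s.
Step 2 — Component impedances:
  R: Z = R = 4700 Ω
  C: Z = 1/(jωC) = -j/(ω·C) = 0 - j2.783 Ω
Step 3 — Series combination: Z_total = R + C = 4700 - j2.783 Ω = 4700∠-0.0° Ω.
Step 4 — Source phasor: V = 25.4∠30.0° V = 22 + j12.7 V.
Step 5 — Ohm's law: I = V / Z_total = (22 + j12.7) / (4700 - j2.783) = 0.004679 + j0.002705 A.
Step 6 — Convert to polar: |I| = 0.005404 A, ∠I = 30.0°.

I = 0.005404∠30.0° A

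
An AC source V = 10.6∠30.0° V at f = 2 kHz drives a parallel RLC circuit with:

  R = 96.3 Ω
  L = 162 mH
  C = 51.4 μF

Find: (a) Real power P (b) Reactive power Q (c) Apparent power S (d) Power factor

Step 1 — Angular frequency: ω = 2π·f = 2π·2000 = 1.257e+04 rad/s.
Step 2 — Component impedances:
  R: Z = R = 96.3 Ω
  L: Z = jωL = j·1.257e+04·0.162 = 0 + j2036 Ω
  C: Z = 1/(jωC) = -j/(ω·C) = 0 - j1.548 Ω
Step 3 — Parallel combination: 1/Z_total = 1/R + 1/L + 1/C; Z_total = 0.02492 - j1.549 Ω = 1.549∠-89.1° Ω.
Step 4 — Source phasor: V = 10.6∠30.0° V = 9.18 + j5.3 V.
Step 5 — Current: I = V / Z = -3.325 + j5.98 A = 6.842∠119.1° A.
Step 6 — Complex power: S = V·I* = 1.167 - j72.52 VA.
Step 7 — Real power: P = Re(S) = 1.167 W.
Step 8 — Reactive power: Q = Im(S) = -72.52 VAR.
Step 9 — Apparent power: |S| = 72.53 VA.
Step 10 — Power factor: PF = P/|S| = 0.01609 (leading).

(a) P = 1.167 W  (b) Q = -72.52 VAR  (c) S = 72.53 VA  (d) PF = 0.01609 (leading)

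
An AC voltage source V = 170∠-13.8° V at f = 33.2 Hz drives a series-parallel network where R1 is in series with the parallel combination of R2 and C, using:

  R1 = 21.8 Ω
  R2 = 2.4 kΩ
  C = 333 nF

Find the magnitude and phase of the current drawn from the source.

Step 1 — Angular frequency: ω = 2π·f = 2π·33.2 = 208.6 rad/s.
Step 2 — Component impedances:
  R1: Z = R = 21.8 Ω
  R2: Z = R = 2400 Ω
  C: Z = 1/(jωC) = -j/(ω·C) = 0 - j1.44e+04 Ω
Step 3 — Parallel branch: R2 || C = 1/(1/R2 + 1/C) = 2335 - j389.3 Ω.
Step 4 — Series with R1: Z_total = R1 + (R2 || C) = 2357 - j389.3 Ω = 2389∠-9.4° Ω.
Step 5 — Source phasor: V = 170∠-13.8° V = 165.1 - j40.55 V.
Step 6 — Ohm's law: I = V / Z_total = (165.1 - j40.55) / (2357 - j389.3) = 0.07095 - j0.005486 A.
Step 7 — Convert to polar: |I| = 0.07116 A, ∠I = -4.4°.

I = 0.07116∠-4.4° A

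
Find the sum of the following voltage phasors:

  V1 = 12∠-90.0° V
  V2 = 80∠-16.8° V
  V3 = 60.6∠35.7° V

Step 1 — Convert each phasor to rectangular form:
  V1 = 12·(cos(-90.0°) + j·sin(-90.0°)) = 0 - j12 V
  V2 = 80·(cos(-16.8°) + j·sin(-16.8°)) = 76.59 - j23.12 V
  V3 = 60.6·(cos(35.7°) + j·sin(35.7°)) = 49.21 + j35.36 V
Step 2 — Sum components: V_total = 125.8 + j0.2401 V.
Step 3 — Convert to polar: |V_total| = 125.8 V, ∠V_total = 0.1°.

V_total = 125.8∠0.1° V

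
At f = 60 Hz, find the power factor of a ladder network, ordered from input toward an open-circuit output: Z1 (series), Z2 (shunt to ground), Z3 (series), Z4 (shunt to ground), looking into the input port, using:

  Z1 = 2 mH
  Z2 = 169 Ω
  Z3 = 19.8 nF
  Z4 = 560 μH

Step 1 — Angular frequency: ω = 2π·f = 2π·60 = 377 rad/s.
Step 2 — Component impedances:
  Z1: Z = jωL = j·377·0.002 = 0 + j0.754 Ω
  Z2: Z = R = 169 Ω
  Z3: Z = 1/(jωC) = -j/(ω·C) = 0 - j1.34e+05 Ω
  Z4: Z = jωL = j·377·0.00056 = 0 + j0.2111 Ω
Step 3 — Ladder network (open output): work backward from the far end, alternating series and parallel combinations. Z_in = 169 + j0.5408 Ω = 169∠0.2° Ω.
Step 4 — Power factor: PF = cos(φ) = Re(Z)/|Z| = 169/169 = 1.
Step 5 — Type: Im(Z) = 0.5408 ⇒ lagging (phase φ = 0.2°).

PF = 1 (lagging, φ = 0.2°)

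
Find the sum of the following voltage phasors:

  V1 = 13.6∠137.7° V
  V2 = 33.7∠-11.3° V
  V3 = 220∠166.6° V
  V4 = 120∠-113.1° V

Step 1 — Convert each phasor to rectangular form:
  V1 = 13.6·(cos(137.7°) + j·sin(137.7°)) = -10.06 + j9.153 V
  V2 = 33.7·(cos(-11.3°) + j·sin(-11.3°)) = 33.05 - j6.603 V
  V3 = 220·(cos(166.6°) + j·sin(166.6°)) = -214 + j50.98 V
  V4 = 120·(cos(-113.1°) + j·sin(-113.1°)) = -47.08 - j110.4 V
Step 2 — Sum components: V_total = -238.1 - j56.84 V.
Step 3 — Convert to polar: |V_total| = 244.8 V, ∠V_total = -166.6°.

V_total = 244.8∠-166.6° V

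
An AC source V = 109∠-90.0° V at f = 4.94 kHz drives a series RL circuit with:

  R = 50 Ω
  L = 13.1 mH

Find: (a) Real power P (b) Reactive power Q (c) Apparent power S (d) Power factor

Step 1 — Angular frequency: ω = 2π·f = 2π·4940 = 3.104e+04 rad/s.
Step 2 — Component impedances:
  R: Z = R = 50 Ω
  L: Z = jωL = j·3.104e+04·0.0131 = 0 + j406.6 Ω
Step 3 — Series combination: Z_total = R + L = 50 + j406.6 Ω = 409.7∠83.0° Ω.
Step 4 — Source phasor: V = 109∠-90.0° V = 0 - j109 V.
Step 5 — Current: I = V / Z = -0.2641 - j0.03247 A = 0.2661∠-173.0° A.
Step 6 — Complex power: S = V·I* = 3.54 + j28.78 VA.
Step 7 — Real power: P = Re(S) = 3.54 W.
Step 8 — Reactive power: Q = Im(S) = 28.78 VAR.
Step 9 — Apparent power: |S| = 29 VA.
Step 10 — Power factor: PF = P/|S| = 0.122 (lagging).

(a) P = 3.54 W  (b) Q = 28.78 VAR  (c) S = 29 VA  (d) PF = 0.122 (lagging)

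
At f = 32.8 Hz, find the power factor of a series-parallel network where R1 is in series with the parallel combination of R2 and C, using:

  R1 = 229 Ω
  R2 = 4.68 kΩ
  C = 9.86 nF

Step 1 — Angular frequency: ω = 2π·f = 2π·32.8 = 206.1 rad/s.
Step 2 — Component impedances:
  R1: Z = R = 229 Ω
  R2: Z = R = 4680 Ω
  C: Z = 1/(jωC) = -j/(ω·C) = 0 - j4.921e+05 Ω
Step 3 — Parallel branch: R2 || C = 1/(1/R2 + 1/C) = 4680 - j44.5 Ω.
Step 4 — Series with R1: Z_total = R1 + (R2 || C) = 4909 - j44.5 Ω = 4909∠-0.5° Ω.
Step 5 — Power factor: PF = cos(φ) = Re(Z)/|Z| = 4909/4909 = 1.
Step 6 — Type: Im(Z) = -44.5 ⇒ leading (phase φ = -0.5°).

PF = 1 (leading, φ = -0.5°)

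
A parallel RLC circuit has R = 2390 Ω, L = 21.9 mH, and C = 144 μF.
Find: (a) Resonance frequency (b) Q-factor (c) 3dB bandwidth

Step 1 — Resonance: ω₀ = 1/√(LC) = 1/√(0.0219·0.000144) = 563.1 rad/s.
Step 2 — f₀ = ω₀/(2π) = 89.62 Hz.
Step 3 — Parallel Q: Q = R/(ω₀L) = 2390/(563.1·0.0219) = 193.8.
Step 4 — Bandwidth: Δω = ω₀/Q = 2.906 rad/s; BW = Δω/(2π) = 0.4624 Hz.

(a) f₀ = 89.62 Hz  (b) Q = 193.8  (c) BW = 0.4624 Hz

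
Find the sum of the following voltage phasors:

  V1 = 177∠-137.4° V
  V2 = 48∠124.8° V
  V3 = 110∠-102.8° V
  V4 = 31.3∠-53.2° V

Step 1 — Convert each phasor to rectangular form:
  V1 = 177·(cos(-137.4°) + j·sin(-137.4°)) = -130.3 - j119.8 V
  V2 = 48·(cos(124.8°) + j·sin(124.8°)) = -27.39 + j39.42 V
  V3 = 110·(cos(-102.8°) + j·sin(-102.8°)) = -24.37 - j107.3 V
  V4 = 31.3·(cos(-53.2°) + j·sin(-53.2°)) = 18.75 - j25.06 V
Step 2 — Sum components: V_total = -163.3 - j212.7 V.
Step 3 — Convert to polar: |V_total| = 268.2 V, ∠V_total = -127.5°.

V_total = 268.2∠-127.5° V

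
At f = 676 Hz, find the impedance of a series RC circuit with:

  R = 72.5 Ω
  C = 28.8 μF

Step 1 — Angular frequency: ω = 2π·f = 2π·676 = 4247 rad/s.
Step 2 — Component impedances:
  R: Z = R = 72.5 Ω
  C: Z = 1/(jωC) = -j/(ω·C) = 0 - j8.175 Ω
Step 3 — Series combination: Z_total = R + C = 72.5 - j8.175 Ω = 72.96∠-6.4° Ω.

Z = 72.5 - j8.175 Ω = 72.96∠-6.4° Ω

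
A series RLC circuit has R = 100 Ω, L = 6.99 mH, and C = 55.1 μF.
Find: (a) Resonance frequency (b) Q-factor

Step 1 — Resonance condition Im(Z)=0 gives ω₀ = 1/√(LC).
Step 2 — ω₀ = 1/√(0.00699·5.51e-05) = 1611 rad/s.
Step 3 — f₀ = ω₀/(2π) = 256.5 Hz.
Step 4 — Series Q: Q = ω₀L/R = 1611·0.00699/100 = 0.1126.

(a) f₀ = 256.5 Hz  (b) Q = 0.1126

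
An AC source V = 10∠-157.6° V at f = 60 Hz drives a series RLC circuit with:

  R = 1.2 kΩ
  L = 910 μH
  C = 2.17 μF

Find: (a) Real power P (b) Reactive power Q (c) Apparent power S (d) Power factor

Step 1 — Angular frequency: ω = 2π·f = 2π·60 = 377 rad/s.
Step 2 — Component impedances:
  R: Z = R = 1200 Ω
  L: Z = jωL = j·377·0.00091 = 0 + j0.3431 Ω
  C: Z = 1/(jωC) = -j/(ω·C) = 0 - j1222 Ω
Step 3 — Series combination: Z_total = R + L + C = 1200 - j1222 Ω = 1713∠-45.5° Ω.
Step 4 — Source phasor: V = 10∠-157.6° V = -9.245 - j3.811 V.
Step 5 — Current: I = V / Z = -0.002195 - j0.005411 A = 0.005839∠-112.1° A.
Step 6 — Complex power: S = V·I* = 0.04091 - j0.04166 VA.
Step 7 — Real power: P = Re(S) = 0.04091 W.
Step 8 — Reactive power: Q = Im(S) = -0.04166 VAR.
Step 9 — Apparent power: |S| = 0.05839 VA.
Step 10 — Power factor: PF = P/|S| = 0.7006 (leading).

(a) P = 0.04091 W  (b) Q = -0.04166 VAR  (c) S = 0.05839 VA  (d) PF = 0.7006 (leading)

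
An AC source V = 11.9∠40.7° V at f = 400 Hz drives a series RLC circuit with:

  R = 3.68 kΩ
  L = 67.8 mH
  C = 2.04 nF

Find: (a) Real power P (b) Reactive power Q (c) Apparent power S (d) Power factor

Step 1 — Angular frequency: ω = 2π·f = 2π·400 = 2513 rad/s.
Step 2 — Component impedances:
  R: Z = R = 3680 Ω
  L: Z = jωL = j·2513·0.0678 = 0 + j170.4 Ω
  C: Z = 1/(jωC) = -j/(ω·C) = 0 - j1.95e+05 Ω
Step 3 — Series combination: Z_total = R + L + C = 3680 - j1.949e+05 Ω = 1.949e+05∠-88.9° Ω.
Step 4 — Source phasor: V = 11.9∠40.7° V = 9.022 + j7.76 V.
Step 5 — Current: I = V / Z = -3.893e-05 + j4.703e-05 A = 6.105e-05∠129.6° A.
Step 6 — Complex power: S = V·I* = 1.372e-05 - j0.0007264 VA.
Step 7 — Real power: P = Re(S) = 1.372e-05 W.
Step 8 — Reactive power: Q = Im(S) = -0.0007264 VAR.
Step 9 — Apparent power: |S| = 0.0007266 VA.
Step 10 — Power factor: PF = P/|S| = 0.01888 (leading).

(a) P = 1.372e-05 W  (b) Q = -0.0007264 VAR  (c) S = 0.0007266 VA  (d) PF = 0.01888 (leading)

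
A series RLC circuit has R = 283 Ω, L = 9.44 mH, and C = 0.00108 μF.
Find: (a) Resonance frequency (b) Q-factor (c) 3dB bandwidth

Step 1 — Resonance condition Im(Z)=0 gives ω₀ = 1/√(LC).
Step 2 — ω₀ = 1/√(0.00944·1.08e-09) = 3.132e+05 rad/s.
Step 3 — f₀ = ω₀/(2π) = 4.985e+04 Hz.
Step 4 — Series Q: Q = ω₀L/R = 3.132e+05·0.00944/283 = 10.45.
Step 5 — 3dB bandwidth: Δω = ω₀/Q = 2.998e+04 rad/s; BW = Δω/(2π) = 4771 Hz.

(a) f₀ = 4.985e+04 Hz  (b) Q = 10.45  (c) BW = 4771 Hz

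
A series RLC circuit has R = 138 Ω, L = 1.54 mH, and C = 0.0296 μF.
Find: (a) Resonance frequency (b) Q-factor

Step 1 — Resonance condition Im(Z)=0 gives ω₀ = 1/√(LC).
Step 2 — ω₀ = 1/√(0.00154·2.96e-08) = 1.481e+05 rad/s.
Step 3 — f₀ = ω₀/(2π) = 2.357e+04 Hz.
Step 4 — Series Q: Q = ω₀L/R = 1.481e+05·0.00154/138 = 1.653.

(a) f₀ = 2.357e+04 Hz  (b) Q = 1.653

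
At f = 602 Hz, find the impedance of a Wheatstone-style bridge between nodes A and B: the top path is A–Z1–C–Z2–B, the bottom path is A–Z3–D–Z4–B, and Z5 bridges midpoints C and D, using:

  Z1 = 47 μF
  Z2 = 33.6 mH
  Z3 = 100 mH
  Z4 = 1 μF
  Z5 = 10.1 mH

Step 1 — Angular frequency: ω = 2π·f = 2π·602 = 3782 rad/s.
Step 2 — Component impedances:
  Z1: Z = 1/(jωC) = -j/(ω·C) = 0 - j5.625 Ω
  Z2: Z = jωL = j·3782·0.0336 = 0 + j127.1 Ω
  Z3: Z = jωL = j·3782·0.1 = 0 + j378.2 Ω
  Z4: Z = 1/(jωC) = -j/(ω·C) = 0 - j264.4 Ω
  Z5: Z = jωL = j·3782·0.0101 = 0 + j38.2 Ω
Step 3 — Bridge requires nodal analysis (the Z5 bridge couples midpoints C and D, so the two paths cannot be reduced to a simple series/parallel combination). Setting node B to ground and injecting 1 A at node A, the 3-node admittance system at A, C, D solves to V_A = Z_AB = 0 + j277.5 Ω = 277.5∠90.0° Ω.

Z = 0 + j277.5 Ω = 277.5∠90.0° Ω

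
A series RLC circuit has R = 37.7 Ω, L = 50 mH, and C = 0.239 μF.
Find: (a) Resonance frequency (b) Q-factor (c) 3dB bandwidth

Step 1 — Resonance: ω₀ = 1/√(LC) = 1/√(0.05·2.39e-07) = 9148 rad/s.
Step 2 — f₀ = ω₀/(2π) = 1456 Hz.
Step 3 — Series Q: Q = ω₀L/R = 9148·0.05/37.7 = 12.13.
Step 4 — Bandwidth: Δω = ω₀/Q = 754 rad/s; BW = Δω/(2π) = 120 Hz.

(a) f₀ = 1456 Hz  (b) Q = 12.13  (c) BW = 120 Hz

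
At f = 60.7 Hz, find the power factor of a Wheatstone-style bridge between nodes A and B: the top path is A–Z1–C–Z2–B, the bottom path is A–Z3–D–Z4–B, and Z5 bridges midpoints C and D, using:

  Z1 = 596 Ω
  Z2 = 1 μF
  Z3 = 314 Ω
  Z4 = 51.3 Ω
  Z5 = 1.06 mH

Step 1 — Angular frequency: ω = 2π·f = 2π·60.7 = 381.4 rad/s.
Step 2 — Component impedances:
  Z1: Z = R = 596 Ω
  Z2: Z = 1/(jωC) = -j/(ω·C) = 0 - j2622 Ω
  Z3: Z = R = 314 Ω
  Z4: Z = R = 51.3 Ω
  Z5: Z = jωL = j·381.4·0.00106 = 0 + j0.4043 Ω
Step 3 — Bridge requires nodal analysis (the Z5 bridge couples midpoints C and D, so the two paths cannot be reduced to a simple series/parallel combination). Setting node B to ground and injecting 1 A at node A, the 3-node admittance system at A, C, D solves to V_A = Z_AB = 256.9 - j0.9554 Ω = 256.9∠-0.2° Ω.
Step 4 — Power factor: PF = cos(φ) = Re(Z)/|Z| = 256.9/256.9 = 1.
Step 5 — Type: Im(Z) = -0.9554 ⇒ leading (phase φ = -0.2°).

PF = 1 (leading, φ = -0.2°)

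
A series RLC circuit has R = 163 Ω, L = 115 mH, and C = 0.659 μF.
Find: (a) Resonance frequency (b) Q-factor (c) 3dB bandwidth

Step 1 — Resonance condition Im(Z)=0 gives ω₀ = 1/√(LC).
Step 2 — ω₀ = 1/√(0.115·6.59e-07) = 3633 rad/s.
Step 3 — f₀ = ω₀/(2π) = 578.1 Hz.
Step 4 — Series Q: Q = ω₀L/R = 3633·0.115/163 = 2.563.
Step 5 — 3dB bandwidth: Δω = ω₀/Q = 1417 rad/s; BW = Δω/(2π) = 225.6 Hz.

(a) f₀ = 578.1 Hz  (b) Q = 2.563  (c) BW = 225.6 Hz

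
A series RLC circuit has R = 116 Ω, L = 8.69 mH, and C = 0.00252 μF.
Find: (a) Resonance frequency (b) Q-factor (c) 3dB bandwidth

Step 1 — Resonance: ω₀ = 1/√(LC) = 1/√(0.00869·2.52e-09) = 2.137e+05 rad/s.
Step 2 — f₀ = ω₀/(2π) = 3.401e+04 Hz.
Step 3 — Series Q: Q = ω₀L/R = 2.137e+05·0.00869/116 = 16.01.
Step 4 — Bandwidth: Δω = ω₀/Q = 1.335e+04 rad/s; BW = Δω/(2π) = 2125 Hz.

(a) f₀ = 3.401e+04 Hz  (b) Q = 16.01  (c) BW = 2125 Hz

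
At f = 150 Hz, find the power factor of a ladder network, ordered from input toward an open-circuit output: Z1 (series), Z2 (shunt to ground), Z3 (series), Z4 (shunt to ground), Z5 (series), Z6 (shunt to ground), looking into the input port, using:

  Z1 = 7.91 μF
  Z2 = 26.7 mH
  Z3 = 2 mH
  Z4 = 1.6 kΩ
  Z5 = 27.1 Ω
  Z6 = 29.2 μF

Step 1 — Angular frequency: ω = 2π·f = 2π·150 = 942.5 rad/s.
Step 2 — Component impedances:
  Z1: Z = 1/(jωC) = -j/(ω·C) = 0 - j134.1 Ω
  Z2: Z = jωL = j·942.5·0.0267 = 0 + j25.16 Ω
  Z3: Z = jωL = j·942.5·0.002 = 0 + j1.885 Ω
  Z4: Z = R = 1600 Ω
  Z5: Z = R = 27.1 Ω
  Z6: Z = 1/(jωC) = -j/(ω·C) = 0 - j36.34 Ω
Step 3 — Ladder network (open output): work backward from the far end, alternating series and parallel combinations. Z_in = 21.24 - j102.7 Ω = 104.9∠-78.3° Ω.
Step 4 — Power factor: PF = cos(φ) = Re(Z)/|Z| = 21.24/104.9 = 0.2025.
Step 5 — Type: Im(Z) = -102.7 ⇒ leading (phase φ = -78.3°).

PF = 0.2025 (leading, φ = -78.3°)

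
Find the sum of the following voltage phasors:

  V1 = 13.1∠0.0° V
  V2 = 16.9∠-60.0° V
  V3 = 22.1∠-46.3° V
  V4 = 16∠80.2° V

Step 1 — Convert each phasor to rectangular form:
  V1 = 13.1·(cos(0.0°) + j·sin(0.0°)) = 13.1 V
  V2 = 16.9·(cos(-60.0°) + j·sin(-60.0°)) = 8.45 - j14.64 V
  V3 = 22.1·(cos(-46.3°) + j·sin(-46.3°)) = 15.27 - j15.98 V
  V4 = 16·(cos(80.2°) + j·sin(80.2°)) = 2.723 + j15.77 V
Step 2 — Sum components: V_total = 39.54 - j14.85 V.
Step 3 — Convert to polar: |V_total| = 42.24 V, ∠V_total = -20.6°.

V_total = 42.24∠-20.6° V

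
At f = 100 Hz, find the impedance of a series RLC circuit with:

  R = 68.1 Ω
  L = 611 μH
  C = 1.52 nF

Step 1 — Angular frequency: ω = 2π·f = 2π·100 = 628.3 rad/s.
Step 2 — Component impedances:
  R: Z = R = 68.1 Ω
  L: Z = jωL = j·628.3·0.000611 = 0 + j0.3839 Ω
  C: Z = 1/(jωC) = -j/(ω·C) = 0 - j1.047e+06 Ω
Step 3 — Series combination: Z_total = R + L + C = 68.1 - j1.047e+06 Ω = 1.047e+06∠-90.0° Ω.

Z = 68.1 - j1.047e+06 Ω = 1.047e+06∠-90.0° Ω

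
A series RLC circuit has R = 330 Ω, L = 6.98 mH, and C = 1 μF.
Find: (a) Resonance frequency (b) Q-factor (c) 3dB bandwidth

Step 1 — Resonance condition Im(Z)=0 gives ω₀ = 1/√(LC).
Step 2 — ω₀ = 1/√(0.00698·1e-06) = 1.197e+04 rad/s.
Step 3 — f₀ = ω₀/(2π) = 1905 Hz.
Step 4 — Series Q: Q = ω₀L/R = 1.197e+04·0.00698/330 = 0.2532.
Step 5 — 3dB bandwidth: Δω = ω₀/Q = 4.728e+04 rad/s; BW = Δω/(2π) = 7525 Hz.

(a) f₀ = 1905 Hz  (b) Q = 0.2532  (c) BW = 7525 Hz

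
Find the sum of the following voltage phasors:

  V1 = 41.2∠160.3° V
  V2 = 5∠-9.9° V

Step 1 — Convert each phasor to rectangular form:
  V1 = 41.2·(cos(160.3°) + j·sin(160.3°)) = -38.79 + j13.89 V
  V2 = 5·(cos(-9.9°) + j·sin(-9.9°)) = 4.926 - j0.8596 V
Step 2 — Sum components: V_total = -33.86 + j13.03 V.
Step 3 — Convert to polar: |V_total| = 36.28 V, ∠V_total = 159.0°.

V_total = 36.28∠159.0° V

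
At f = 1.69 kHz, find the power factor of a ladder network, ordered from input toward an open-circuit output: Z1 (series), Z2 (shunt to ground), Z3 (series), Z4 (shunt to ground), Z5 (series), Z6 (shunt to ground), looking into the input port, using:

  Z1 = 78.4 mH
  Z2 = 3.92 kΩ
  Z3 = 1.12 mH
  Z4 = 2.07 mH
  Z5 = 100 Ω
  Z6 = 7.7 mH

Step 1 — Angular frequency: ω = 2π·f = 2π·1690 = 1.062e+04 rad/s.
Step 2 — Component impedances:
  Z1: Z = jωL = j·1.062e+04·0.0784 = 0 + j832.5 Ω
  Z2: Z = R = 3920 Ω
  Z3: Z = jωL = j·1.062e+04·0.00112 = 0 + j11.89 Ω
  Z4: Z = jωL = j·1.062e+04·0.00207 = 0 + j21.98 Ω
  Z5: Z = R = 100 Ω
  Z6: Z = jωL = j·1.062e+04·0.0077 = 0 + j81.76 Ω
Step 3 — Ladder network (open output): work backward from the far end, alternating series and parallel combinations. Z_in = 2.578 + j863.9 Ω = 863.9∠89.8° Ω.
Step 4 — Power factor: PF = cos(φ) = Re(Z)/|Z| = 2.578/863.9 = 0.002984.
Step 5 — Type: Im(Z) = 863.9 ⇒ lagging (phase φ = 89.8°).

PF = 0.002984 (lagging, φ = 89.8°)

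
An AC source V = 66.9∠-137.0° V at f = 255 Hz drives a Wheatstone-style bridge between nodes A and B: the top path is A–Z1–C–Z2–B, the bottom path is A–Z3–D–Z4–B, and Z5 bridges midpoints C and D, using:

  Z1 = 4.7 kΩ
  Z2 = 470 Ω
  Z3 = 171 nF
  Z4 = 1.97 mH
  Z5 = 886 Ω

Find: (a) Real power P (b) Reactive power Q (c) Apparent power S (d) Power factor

Step 1 — Angular frequency: ω = 2π·f = 2π·255 = 1602 rad/s.
Step 2 — Component impedances:
  Z1: Z = R = 4700 Ω
  Z2: Z = R = 470 Ω
  Z3: Z = 1/(jωC) = -j/(ω·C) = 0 - j3650 Ω
  Z4: Z = jωL = j·1602·0.00197 = 0 + j3.156 Ω
  Z5: Z = R = 886 Ω
Step 3 — Bridge requires nodal analysis (the Z5 bridge couples midpoints C and D, so the two paths cannot be reduced to a simple series/parallel combination). Setting node B to ground and injecting 1 A at node A, the 3-node admittance system at A, C, D solves to V_A = Z_AB = 1736 - j2382 Ω = 2947∠-53.9° Ω.
Step 4 — Source phasor: V = 66.9∠-137.0° V = -48.93 - j45.63 V.
Step 5 — Current: I = V / Z = 0.002733 - j0.02253 A = 0.0227∠-83.1° A.
Step 6 — Complex power: S = V·I* = 0.8944 - j1.227 VA.
Step 7 — Real power: P = Re(S) = 0.8944 W.
Step 8 — Reactive power: Q = Im(S) = -1.227 VAR.
Step 9 — Apparent power: |S| = 1.519 VA.
Step 10 — Power factor: PF = P/|S| = 0.589 (leading).

(a) P = 0.8944 W  (b) Q = -1.227 VAR  (c) S = 1.519 VA  (d) PF = 0.589 (leading)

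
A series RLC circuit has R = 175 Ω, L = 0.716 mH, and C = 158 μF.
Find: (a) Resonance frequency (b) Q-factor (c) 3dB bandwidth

Step 1 — Resonance: ω₀ = 1/√(LC) = 1/√(0.000716·0.000158) = 2973 rad/s.
Step 2 — f₀ = ω₀/(2π) = 473.2 Hz.
Step 3 — Series Q: Q = ω₀L/R = 2973·0.000716/175 = 0.01216.
Step 4 — Bandwidth: Δω = ω₀/Q = 2.444e+05 rad/s; BW = Δω/(2π) = 3.89e+04 Hz.

(a) f₀ = 473.2 Hz  (b) Q = 0.01216  (c) BW = 3.89e+04 Hz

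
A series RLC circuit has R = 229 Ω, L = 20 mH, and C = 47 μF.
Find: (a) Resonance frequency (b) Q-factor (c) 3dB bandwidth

Step 1 — Resonance: ω₀ = 1/√(LC) = 1/√(0.02·4.7e-05) = 1031 rad/s.
Step 2 — f₀ = ω₀/(2π) = 164.2 Hz.
Step 3 — Series Q: Q = ω₀L/R = 1031·0.02/229 = 0.09008.
Step 4 — Bandwidth: Δω = ω₀/Q = 1.145e+04 rad/s; BW = Δω/(2π) = 1822 Hz.

(a) f₀ = 164.2 Hz  (b) Q = 0.09008  (c) BW = 1822 Hz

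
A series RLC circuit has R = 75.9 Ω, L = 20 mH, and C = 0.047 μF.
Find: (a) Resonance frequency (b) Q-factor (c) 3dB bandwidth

Step 1 — Resonance: ω₀ = 1/√(LC) = 1/√(0.02·4.7e-08) = 3.262e+04 rad/s.
Step 2 — f₀ = ω₀/(2π) = 5191 Hz.
Step 3 — Series Q: Q = ω₀L/R = 3.262e+04·0.02/75.9 = 8.595.
Step 4 — Bandwidth: Δω = ω₀/Q = 3795 rad/s; BW = Δω/(2π) = 604 Hz.

(a) f₀ = 5191 Hz  (b) Q = 8.595  (c) BW = 604 Hz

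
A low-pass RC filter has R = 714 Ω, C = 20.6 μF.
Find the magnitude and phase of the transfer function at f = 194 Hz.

Step 1 — Angular frequency: ω = 2π·194 = 1219 rad/s.
Step 2 — Transfer function: H(jω) = 1/(1 + jωRC).
Step 3 — Denominator: 1 + jωRC = 1 + j·1219·714·2.06e-05 = 1 + j17.93.
Step 4 — H = 0.003101 - j0.0556.
Step 5 — Magnitude: |H| = 0.05569 (-25.1 dB); phase: φ = -86.8°.

|H| = 0.05569 (-25.1 dB), φ = -86.8°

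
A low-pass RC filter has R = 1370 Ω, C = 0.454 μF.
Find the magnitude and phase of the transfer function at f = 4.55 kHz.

Step 1 — Angular frequency: ω = 2π·4550 = 2.859e+04 rad/s.
Step 2 — Transfer function: H(jω) = 1/(1 + jωRC).
Step 3 — Denominator: 1 + jωRC = 1 + j·2.859e+04·1370·4.54e-07 = 1 + j17.78.
Step 4 — H = 0.003153 - j0.05606.
Step 5 — Magnitude: |H| = 0.05615 (-25.0 dB); phase: φ = -86.8°.

|H| = 0.05615 (-25.0 dB), φ = -86.8°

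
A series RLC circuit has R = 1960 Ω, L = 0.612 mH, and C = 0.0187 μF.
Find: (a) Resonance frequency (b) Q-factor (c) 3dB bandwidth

Step 1 — Resonance: ω₀ = 1/√(LC) = 1/√(0.000612·1.87e-08) = 2.956e+05 rad/s.
Step 2 — f₀ = ω₀/(2π) = 4.705e+04 Hz.
Step 3 — Series Q: Q = ω₀L/R = 2.956e+05·0.000612/1960 = 0.0923.
Step 4 — Bandwidth: Δω = ω₀/Q = 3.203e+06 rad/s; BW = Δω/(2π) = 5.097e+05 Hz.

(a) f₀ = 4.705e+04 Hz  (b) Q = 0.0923  (c) BW = 5.097e+05 Hz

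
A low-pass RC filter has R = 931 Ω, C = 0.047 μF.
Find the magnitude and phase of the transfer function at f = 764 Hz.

Step 1 — Angular frequency: ω = 2π·764 = 4800 rad/s.
Step 2 — Transfer function: H(jω) = 1/(1 + jωRC).
Step 3 — Denominator: 1 + jωRC = 1 + j·4800·931·4.7e-08 = 1 + j0.21.
Step 4 — H = 0.9577 - j0.2012.
Step 5 — Magnitude: |H| = 0.9786 (-0.2 dB); phase: φ = -11.9°.

|H| = 0.9786 (-0.2 dB), φ = -11.9°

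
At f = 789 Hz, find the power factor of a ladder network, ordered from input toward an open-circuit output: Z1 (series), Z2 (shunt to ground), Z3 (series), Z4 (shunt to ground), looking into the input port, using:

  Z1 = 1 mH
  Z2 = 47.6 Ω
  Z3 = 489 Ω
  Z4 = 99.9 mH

Step 1 — Angular frequency: ω = 2π·f = 2π·789 = 4957 rad/s.
Step 2 — Component impedances:
  Z1: Z = jωL = j·4957·0.001 = 0 + j4.957 Ω
  Z2: Z = R = 47.6 Ω
  Z3: Z = R = 489 Ω
  Z4: Z = jωL = j·4957·0.0999 = 0 + j495.2 Ω
Step 3 — Ladder network (open output): work backward from the far end, alternating series and parallel combinations. Z_in = 45.32 + j7.062 Ω = 45.87∠8.9° Ω.
Step 4 — Power factor: PF = cos(φ) = Re(Z)/|Z| = 45.32/45.867 = 0.9881.
Step 5 — Type: Im(Z) = 7.062 ⇒ lagging (phase φ = 8.9°).

PF = 0.9881 (lagging, φ = 8.9°)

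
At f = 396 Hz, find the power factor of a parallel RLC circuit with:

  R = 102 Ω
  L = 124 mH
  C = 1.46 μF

Step 1 — Angular frequency: ω = 2π·f = 2π·396 = 2488 rad/s.
Step 2 — Component impedances:
  R: Z = R = 102 Ω
  L: Z = jωL = j·2488·0.124 = 0 + j308.5 Ω
  C: Z = 1/(jωC) = -j/(ω·C) = 0 - j275.3 Ω
Step 3 — Parallel combination: 1/Z_total = 1/R + 1/L + 1/C; Z_total = 101.8 - j4.067 Ω = 101.9∠-2.3° Ω.
Step 4 — Power factor: PF = cos(φ) = Re(Z)/|Z| = 101.84/101.92 = 0.9992.
Step 5 — Type: Im(Z) = -4.067 ⇒ leading (phase φ = -2.3°).

PF = 0.9992 (leading, φ = -2.3°)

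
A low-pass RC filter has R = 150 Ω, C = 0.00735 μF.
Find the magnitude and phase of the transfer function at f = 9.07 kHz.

Step 1 — Angular frequency: ω = 2π·9070 = 5.699e+04 rad/s.
Step 2 — Transfer function: H(jω) = 1/(1 + jωRC).
Step 3 — Denominator: 1 + jωRC = 1 + j·5.699e+04·150·7.35e-09 = 1 + j0.06283.
Step 4 — H = 0.9961 - j0.06258.
Step 5 — Magnitude: |H| = 0.998 (-0.0 dB); phase: φ = -3.6°.

|H| = 0.998 (-0.0 dB), φ = -3.6°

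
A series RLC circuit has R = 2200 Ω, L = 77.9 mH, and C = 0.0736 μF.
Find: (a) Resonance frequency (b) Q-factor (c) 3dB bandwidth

Step 1 — Resonance: ω₀ = 1/√(LC) = 1/√(0.0779·7.36e-08) = 1.321e+04 rad/s.
Step 2 — f₀ = ω₀/(2π) = 2102 Hz.
Step 3 — Series Q: Q = ω₀L/R = 1.321e+04·0.0779/2200 = 0.4676.
Step 4 — Bandwidth: Δω = ω₀/Q = 2.824e+04 rad/s; BW = Δω/(2π) = 4495 Hz.

(a) f₀ = 2102 Hz  (b) Q = 0.4676  (c) BW = 4495 Hz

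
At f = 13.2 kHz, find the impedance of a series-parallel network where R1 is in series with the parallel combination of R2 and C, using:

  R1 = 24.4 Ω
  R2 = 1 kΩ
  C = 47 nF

Step 1 — Angular frequency: ω = 2π·f = 2π·1.32e+04 = 8.294e+04 rad/s.
Step 2 — Component impedances:
  R1: Z = R = 24.4 Ω
  R2: Z = R = 1000 Ω
  C: Z = 1/(jωC) = -j/(ω·C) = 0 - j256.5 Ω
Step 3 — Parallel branch: R2 || C = 1/(1/R2 + 1/C) = 61.75 - j240.7 Ω.
Step 4 — Series with R1: Z_total = R1 + (R2 || C) = 86.15 - j240.7 Ω = 255.6∠-70.3° Ω.

Z = 86.15 - j240.7 Ω = 255.6∠-70.3° Ω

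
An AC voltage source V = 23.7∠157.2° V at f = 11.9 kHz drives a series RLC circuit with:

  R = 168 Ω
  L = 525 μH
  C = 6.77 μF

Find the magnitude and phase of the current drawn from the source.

Step 1 — Angular frequency: ω = 2π·f = 2π·1.19e+04 = 7.477e+04 rad/s.
Step 2 — Component impedances:
  R: Z = R = 168 Ω
  L: Z = jωL = j·7.477e+04·0.000525 = 0 + j39.25 Ω
  C: Z = 1/(jωC) = -j/(ω·C) = 0 - j1.976 Ω
Step 3 — Series combination: Z_total = R + L + C = 168 + j37.28 Ω = 172.1∠12.5° Ω.
Step 4 — Source phasor: V = 23.7∠157.2° V = -21.85 + j9.184 V.
Step 5 — Ohm's law: I = V / Z_total = (-21.85 + j9.184) / (168 + j37.28) = -0.1124 + j0.07961 A.
Step 6 — Convert to polar: |I| = 0.1377 A, ∠I = 144.7°.

I = 0.1377∠144.7° A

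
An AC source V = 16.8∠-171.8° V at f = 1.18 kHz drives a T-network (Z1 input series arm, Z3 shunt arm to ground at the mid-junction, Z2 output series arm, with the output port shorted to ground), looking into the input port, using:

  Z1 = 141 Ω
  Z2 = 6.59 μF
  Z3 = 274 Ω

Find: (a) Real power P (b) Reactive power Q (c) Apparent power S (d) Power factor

Step 1 — Angular frequency: ω = 2π·f = 2π·1180 = 7414 rad/s.
Step 2 — Component impedances:
  Z1: Z = R = 141 Ω
  Z2: Z = 1/(jωC) = -j/(ω·C) = 0 - j20.47 Ω
  Z3: Z = R = 274 Ω
Step 3 — With the output port shorted to ground, the output series arm Z2 runs from the junction to ground; the shunt arm Z3 also runs from the junction to ground. They appear in parallel: Z3 || Z2 = 1.52 - j20.35 Ω.
Step 4 — Series with input arm Z1: Z_in = Z1 + (Z3 || Z2) = 142.5 - j20.35 Ω = 144∠-8.1° Ω.
Step 5 — Source phasor: V = 16.8∠-171.8° V = -16.63 - j2.396 V.
Step 6 — Current: I = V / Z = -0.112 - j0.03281 A = 0.1167∠-163.7° A.
Step 7 — Complex power: S = V·I* = 1.941 - j0.2772 VA.
Step 8 — Real power: P = Re(S) = 1.941 W.
Step 9 — Reactive power: Q = Im(S) = -0.2772 VAR.
Step 10 — Apparent power: |S| = 1.96 VA.
Step 11 — Power factor: PF = P/|S| = 0.99 (leading).

(a) P = 1.941 W  (b) Q = -0.2772 VAR  (c) S = 1.96 VA  (d) PF = 0.99 (leading)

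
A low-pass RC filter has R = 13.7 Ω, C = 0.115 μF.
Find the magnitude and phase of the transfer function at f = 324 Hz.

Step 1 — Angular frequency: ω = 2π·324 = 2036 rad/s.
Step 2 — Transfer function: H(jω) = 1/(1 + jωRC).
Step 3 — Denominator: 1 + jωRC = 1 + j·2036·13.7·1.15e-07 = 1 + j0.003207.
Step 4 — H = 1 - j0.003207.
Step 5 — Magnitude: |H| = 1 (-0.0 dB); phase: φ = -0.2°.

|H| = 1 (-0.0 dB), φ = -0.2°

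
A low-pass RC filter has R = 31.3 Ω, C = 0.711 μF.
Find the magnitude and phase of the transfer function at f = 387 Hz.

Step 1 — Angular frequency: ω = 2π·387 = 2432 rad/s.
Step 2 — Transfer function: H(jω) = 1/(1 + jωRC).
Step 3 — Denominator: 1 + jωRC = 1 + j·2432·31.3·7.11e-07 = 1 + j0.05411.
Step 4 — H = 0.9971 - j0.05396.
Step 5 — Magnitude: |H| = 0.9985 (-0.0 dB); phase: φ = -3.1°.

|H| = 0.9985 (-0.0 dB), φ = -3.1°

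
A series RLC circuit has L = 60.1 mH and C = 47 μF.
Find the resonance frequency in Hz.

Step 1 — Resonance condition Im(Z)=0 gives ω₀ = 1/√(LC).
Step 2 — ω₀ = 1/√(0.0601·4.7e-05) = 595 rad/s.
Step 3 — f₀ = ω₀/(2π) = 94.7 Hz.

f₀ = 94.7 Hz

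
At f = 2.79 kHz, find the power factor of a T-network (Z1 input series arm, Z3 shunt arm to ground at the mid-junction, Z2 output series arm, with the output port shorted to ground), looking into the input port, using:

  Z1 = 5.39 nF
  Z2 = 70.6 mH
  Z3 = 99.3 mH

Step 1 — Angular frequency: ω = 2π·f = 2π·2790 = 1.753e+04 rad/s.
Step 2 — Component impedances:
  Z1: Z = 1/(jωC) = -j/(ω·C) = 0 - j1.058e+04 Ω
  Z2: Z = jωL = j·1.753e+04·0.0706 = 0 + j1238 Ω
  Z3: Z = jωL = j·1.753e+04·0.0993 = 0 + j1741 Ω
Step 3 — With the output port shorted to ground, the output series arm Z2 runs from the junction to ground; the shunt arm Z3 also runs from the junction to ground. They appear in parallel: Z3 || Z2 = 0 + j723.3 Ω.
Step 4 — Series with input arm Z1: Z_in = Z1 + (Z3 || Z2) = 0 - j9860 Ω = 9860∠-90.0° Ω.
Step 5 — Power factor: PF = cos(φ) = Re(Z)/|Z| = 0/9860 = 0.
Step 6 — Type: Im(Z) = -9860 ⇒ leading (phase φ = -90.0°).

PF = 0 (leading, φ = -90.0°)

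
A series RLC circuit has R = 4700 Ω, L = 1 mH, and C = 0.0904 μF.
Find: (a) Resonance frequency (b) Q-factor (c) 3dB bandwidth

Step 1 — Resonance condition Im(Z)=0 gives ω₀ = 1/√(LC).
Step 2 — ω₀ = 1/√(0.001·9.04e-08) = 1.052e+05 rad/s.
Step 3 — f₀ = ω₀/(2π) = 1.674e+04 Hz.
Step 4 — Series Q: Q = ω₀L/R = 1.052e+05·0.001/4700 = 0.02238.
Step 5 — 3dB bandwidth: Δω = ω₀/Q = 4.7e+06 rad/s; BW = Δω/(2π) = 7.48e+05 Hz.

(a) f₀ = 1.674e+04 Hz  (b) Q = 0.02238  (c) BW = 7.48e+05 Hz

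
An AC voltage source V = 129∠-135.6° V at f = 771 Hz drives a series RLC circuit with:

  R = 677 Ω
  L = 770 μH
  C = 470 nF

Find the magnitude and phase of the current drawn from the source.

Step 1 — Angular frequency: ω = 2π·f = 2π·771 = 4844 rad/s.
Step 2 — Component impedances:
  R: Z = R = 677 Ω
  L: Z = jωL = j·4844·0.00077 = 0 + j3.73 Ω
  C: Z = 1/(jωC) = -j/(ω·C) = 0 - j439.2 Ω
Step 3 — Series combination: Z_total = R + L + C = 677 - j435.5 Ω = 805∠-32.8° Ω.
Step 4 — Source phasor: V = 129∠-135.6° V = -92.17 - j90.26 V.
Step 5 — Ohm's law: I = V / Z_total = (-92.17 - j90.26) / (677 - j435.5) = -0.03564 - j0.1562 A.
Step 6 — Convert to polar: |I| = 0.1603 A, ∠I = -102.8°.

I = 0.1603∠-102.8° A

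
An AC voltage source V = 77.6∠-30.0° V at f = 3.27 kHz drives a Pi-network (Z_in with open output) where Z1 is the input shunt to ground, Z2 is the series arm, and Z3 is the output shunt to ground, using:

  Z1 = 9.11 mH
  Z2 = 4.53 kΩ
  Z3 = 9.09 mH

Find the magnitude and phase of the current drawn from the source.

Step 1 — Angular frequency: ω = 2π·f = 2π·3270 = 2.055e+04 rad/s.
Step 2 — Component impedances:
  Z1: Z = jωL = j·2.055e+04·0.00911 = 0 + j187.2 Ω
  Z2: Z = R = 4530 Ω
  Z3: Z = jωL = j·2.055e+04·0.00909 = 0 + j186.8 Ω
Step 3 — With open output, the series arm Z2 and the output shunt Z3 appear in series to ground: Z2 + Z3 = 4530 + j186.8 Ω.
Step 4 — Parallel with input shunt Z1: Z_in = Z1 || (Z2 + Z3) = 7.681 + j186.5 Ω = 186.7∠87.6° Ω.
Step 5 — Source phasor: V = 77.6∠-30.0° V = 67.2 - j38.8 V.
Step 6 — Ohm's law: I = V / Z_total = (67.2 - j38.8) / (7.681 + j186.5) = -0.1928 - j0.3682 A.
Step 7 — Convert to polar: |I| = 0.4156 A, ∠I = -117.6°.

I = 0.4156∠-117.6° A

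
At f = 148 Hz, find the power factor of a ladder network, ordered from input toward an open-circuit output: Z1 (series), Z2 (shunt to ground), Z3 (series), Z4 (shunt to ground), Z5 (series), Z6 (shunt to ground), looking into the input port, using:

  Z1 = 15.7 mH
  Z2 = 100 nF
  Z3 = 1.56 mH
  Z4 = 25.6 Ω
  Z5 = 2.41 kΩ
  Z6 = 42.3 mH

Step 1 — Angular frequency: ω = 2π·f = 2π·148 = 929.9 rad/s.
Step 2 — Component impedances:
  Z1: Z = jωL = j·929.9·0.0157 = 0 + j14.6 Ω
  Z2: Z = 1/(jωC) = -j/(ω·C) = 0 - j1.075e+04 Ω
  Z3: Z = jωL = j·929.9·0.00156 = 0 + j1.451 Ω
  Z4: Z = R = 25.6 Ω
  Z5: Z = R = 2410 Ω
  Z6: Z = jωL = j·929.9·0.0423 = 0 + j39.34 Ω
Step 3 — Ladder network (open output): work backward from the far end, alternating series and parallel combinations. Z_in = 25.34 + j16 Ω = 29.96∠32.3° Ω.
Step 4 — Power factor: PF = cos(φ) = Re(Z)/|Z| = 25.338/29.964 = 0.8456.
Step 5 — Type: Im(Z) = 16 ⇒ lagging (phase φ = 32.3°).

PF = 0.8456 (lagging, φ = 32.3°)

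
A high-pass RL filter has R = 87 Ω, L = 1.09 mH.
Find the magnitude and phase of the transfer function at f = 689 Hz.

Step 1 — Angular frequency: ω = 2π·689 = 4329 rad/s.
Step 2 — Transfer function: H(jω) = jωL/(R + jωL).
Step 3 — Numerator jωL = j·4.719; denominator R + jωL = 87 + j4.719.
Step 4 — H = 0.002933 + j0.05408.
Step 5 — Magnitude: |H| = 0.05416 (-25.3 dB); phase: φ = 86.9°.

|H| = 0.05416 (-25.3 dB), φ = 86.9°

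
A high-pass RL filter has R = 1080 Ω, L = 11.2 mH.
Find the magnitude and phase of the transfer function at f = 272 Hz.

Step 1 — Angular frequency: ω = 2π·272 = 1709 rad/s.
Step 2 — Transfer function: H(jω) = jωL/(R + jωL).
Step 3 — Numerator jωL = j·19.14; denominator R + jωL = 1080 + j19.14.
Step 4 — H = 0.000314 + j0.01772.
Step 5 — Magnitude: |H| = 0.01772 (-35.0 dB); phase: φ = 89.0°.

|H| = 0.01772 (-35.0 dB), φ = 89.0°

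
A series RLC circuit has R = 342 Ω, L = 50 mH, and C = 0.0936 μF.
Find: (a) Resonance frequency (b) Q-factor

Step 1 — Resonance condition Im(Z)=0 gives ω₀ = 1/√(LC).
Step 2 — ω₀ = 1/√(0.05·9.36e-08) = 1.462e+04 rad/s.
Step 3 — f₀ = ω₀/(2π) = 2326 Hz.
Step 4 — Series Q: Q = ω₀L/R = 1.462e+04·0.05/342 = 2.137.

(a) f₀ = 2326 Hz  (b) Q = 2.137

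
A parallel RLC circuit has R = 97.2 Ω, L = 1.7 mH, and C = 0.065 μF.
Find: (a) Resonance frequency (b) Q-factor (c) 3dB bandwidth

Step 1 — Resonance: ω₀ = 1/√(LC) = 1/√(0.0017·6.5e-08) = 9.513e+04 rad/s.
Step 2 — f₀ = ω₀/(2π) = 1.514e+04 Hz.
Step 3 — Parallel Q: Q = R/(ω₀L) = 97.2/(9.513e+04·0.0017) = 0.601.
Step 4 — Bandwidth: Δω = ω₀/Q = 1.583e+05 rad/s; BW = Δω/(2π) = 2.519e+04 Hz.

(a) f₀ = 1.514e+04 Hz  (b) Q = 0.601  (c) BW = 2.519e+04 Hz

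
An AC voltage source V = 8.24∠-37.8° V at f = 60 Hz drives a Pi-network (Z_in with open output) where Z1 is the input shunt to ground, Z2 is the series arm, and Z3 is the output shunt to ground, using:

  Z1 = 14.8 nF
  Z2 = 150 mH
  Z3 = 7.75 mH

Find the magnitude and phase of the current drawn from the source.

Step 1 — Angular frequency: ω = 2π·f = 2π·60 = 377 rad/s.
Step 2 — Component impedances:
  Z1: Z = 1/(jωC) = -j/(ω·C) = 0 - j1.792e+05 Ω
  Z2: Z = jωL = j·377·0.15 = 0 + j56.55 Ω
  Z3: Z = jωL = j·377·0.00775 = 0 + j2.922 Ω
Step 3 — With open output, the series arm Z2 and the output shunt Z3 appear in series to ground: Z2 + Z3 = 0 + j59.47 Ω.
Step 4 — Parallel with input shunt Z1: Z_in = Z1 || (Z2 + Z3) = 0 + j59.49 Ω = 59.49∠90.0° Ω.
Step 5 — Source phasor: V = 8.24∠-37.8° V = 6.511 - j5.05 V.
Step 6 — Ohm's law: I = V / Z_total = (6.511 - j5.05) / (0 + j59.49) = -0.08489 - j0.1094 A.
Step 7 — Convert to polar: |I| = 0.1385 A, ∠I = -127.8°.

I = 0.1385∠-127.8° A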